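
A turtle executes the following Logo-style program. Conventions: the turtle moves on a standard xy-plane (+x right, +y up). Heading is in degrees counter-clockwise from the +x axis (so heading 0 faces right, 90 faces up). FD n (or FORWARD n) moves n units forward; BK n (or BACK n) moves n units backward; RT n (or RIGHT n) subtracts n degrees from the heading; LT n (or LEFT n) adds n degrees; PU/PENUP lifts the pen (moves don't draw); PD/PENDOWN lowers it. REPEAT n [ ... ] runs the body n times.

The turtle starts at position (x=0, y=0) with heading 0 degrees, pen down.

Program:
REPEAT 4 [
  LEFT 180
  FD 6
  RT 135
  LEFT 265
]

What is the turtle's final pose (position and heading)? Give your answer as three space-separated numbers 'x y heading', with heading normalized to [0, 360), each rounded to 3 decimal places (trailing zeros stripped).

Executing turtle program step by step:
Start: pos=(0,0), heading=0, pen down
REPEAT 4 [
  -- iteration 1/4 --
  LT 180: heading 0 -> 180
  FD 6: (0,0) -> (-6,0) [heading=180, draw]
  RT 135: heading 180 -> 45
  LT 265: heading 45 -> 310
  -- iteration 2/4 --
  LT 180: heading 310 -> 130
  FD 6: (-6,0) -> (-9.857,4.596) [heading=130, draw]
  RT 135: heading 130 -> 355
  LT 265: heading 355 -> 260
  -- iteration 3/4 --
  LT 180: heading 260 -> 80
  FD 6: (-9.857,4.596) -> (-8.815,10.505) [heading=80, draw]
  RT 135: heading 80 -> 305
  LT 265: heading 305 -> 210
  -- iteration 4/4 --
  LT 180: heading 210 -> 30
  FD 6: (-8.815,10.505) -> (-3.619,13.505) [heading=30, draw]
  RT 135: heading 30 -> 255
  LT 265: heading 255 -> 160
]
Final: pos=(-3.619,13.505), heading=160, 4 segment(s) drawn

Answer: -3.619 13.505 160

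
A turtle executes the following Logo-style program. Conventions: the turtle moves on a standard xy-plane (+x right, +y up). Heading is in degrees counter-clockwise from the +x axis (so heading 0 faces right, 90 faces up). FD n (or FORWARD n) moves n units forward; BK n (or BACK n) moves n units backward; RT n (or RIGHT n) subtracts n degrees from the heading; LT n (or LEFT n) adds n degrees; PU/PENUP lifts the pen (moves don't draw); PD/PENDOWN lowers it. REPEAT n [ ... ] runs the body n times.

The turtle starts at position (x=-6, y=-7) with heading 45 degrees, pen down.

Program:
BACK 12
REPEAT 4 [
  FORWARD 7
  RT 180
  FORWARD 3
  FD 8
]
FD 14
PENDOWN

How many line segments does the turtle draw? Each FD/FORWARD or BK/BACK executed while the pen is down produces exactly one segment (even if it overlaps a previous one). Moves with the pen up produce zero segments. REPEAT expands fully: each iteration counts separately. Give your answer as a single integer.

Executing turtle program step by step:
Start: pos=(-6,-7), heading=45, pen down
BK 12: (-6,-7) -> (-14.485,-15.485) [heading=45, draw]
REPEAT 4 [
  -- iteration 1/4 --
  FD 7: (-14.485,-15.485) -> (-9.536,-10.536) [heading=45, draw]
  RT 180: heading 45 -> 225
  FD 3: (-9.536,-10.536) -> (-11.657,-12.657) [heading=225, draw]
  FD 8: (-11.657,-12.657) -> (-17.314,-18.314) [heading=225, draw]
  -- iteration 2/4 --
  FD 7: (-17.314,-18.314) -> (-22.263,-23.263) [heading=225, draw]
  RT 180: heading 225 -> 45
  FD 3: (-22.263,-23.263) -> (-20.142,-21.142) [heading=45, draw]
  FD 8: (-20.142,-21.142) -> (-14.485,-15.485) [heading=45, draw]
  -- iteration 3/4 --
  FD 7: (-14.485,-15.485) -> (-9.536,-10.536) [heading=45, draw]
  RT 180: heading 45 -> 225
  FD 3: (-9.536,-10.536) -> (-11.657,-12.657) [heading=225, draw]
  FD 8: (-11.657,-12.657) -> (-17.314,-18.314) [heading=225, draw]
  -- iteration 4/4 --
  FD 7: (-17.314,-18.314) -> (-22.263,-23.263) [heading=225, draw]
  RT 180: heading 225 -> 45
  FD 3: (-22.263,-23.263) -> (-20.142,-21.142) [heading=45, draw]
  FD 8: (-20.142,-21.142) -> (-14.485,-15.485) [heading=45, draw]
]
FD 14: (-14.485,-15.485) -> (-4.586,-5.586) [heading=45, draw]
PD: pen down
Final: pos=(-4.586,-5.586), heading=45, 14 segment(s) drawn
Segments drawn: 14

Answer: 14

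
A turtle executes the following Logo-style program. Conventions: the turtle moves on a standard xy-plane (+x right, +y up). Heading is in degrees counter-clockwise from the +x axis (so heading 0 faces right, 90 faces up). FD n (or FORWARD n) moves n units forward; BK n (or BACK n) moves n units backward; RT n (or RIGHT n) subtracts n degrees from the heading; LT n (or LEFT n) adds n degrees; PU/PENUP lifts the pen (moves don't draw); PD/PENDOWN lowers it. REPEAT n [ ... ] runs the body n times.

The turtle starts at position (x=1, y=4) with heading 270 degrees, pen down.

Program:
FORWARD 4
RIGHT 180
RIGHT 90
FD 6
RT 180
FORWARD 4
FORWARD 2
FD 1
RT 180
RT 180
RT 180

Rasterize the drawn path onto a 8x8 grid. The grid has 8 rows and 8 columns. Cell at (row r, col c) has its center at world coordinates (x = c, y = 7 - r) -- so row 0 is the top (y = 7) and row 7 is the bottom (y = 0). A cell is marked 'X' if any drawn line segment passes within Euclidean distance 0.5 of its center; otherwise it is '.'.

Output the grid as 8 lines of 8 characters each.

Segment 0: (1,4) -> (1,0)
Segment 1: (1,0) -> (7,0)
Segment 2: (7,0) -> (3,-0)
Segment 3: (3,-0) -> (1,-0)
Segment 4: (1,-0) -> (-0,-0)

Answer: ........
........
........
.X......
.X......
.X......
.X......
XXXXXXXX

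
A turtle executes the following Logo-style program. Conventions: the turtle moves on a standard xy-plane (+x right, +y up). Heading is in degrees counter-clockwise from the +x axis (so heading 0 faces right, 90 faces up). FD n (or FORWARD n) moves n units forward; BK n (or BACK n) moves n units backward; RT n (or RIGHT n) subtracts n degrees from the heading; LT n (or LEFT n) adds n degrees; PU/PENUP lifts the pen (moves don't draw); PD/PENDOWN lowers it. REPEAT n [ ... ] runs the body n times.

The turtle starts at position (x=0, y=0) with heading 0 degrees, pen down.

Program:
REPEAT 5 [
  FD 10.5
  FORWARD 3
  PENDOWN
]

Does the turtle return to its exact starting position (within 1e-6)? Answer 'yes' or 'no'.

Answer: no

Derivation:
Executing turtle program step by step:
Start: pos=(0,0), heading=0, pen down
REPEAT 5 [
  -- iteration 1/5 --
  FD 10.5: (0,0) -> (10.5,0) [heading=0, draw]
  FD 3: (10.5,0) -> (13.5,0) [heading=0, draw]
  PD: pen down
  -- iteration 2/5 --
  FD 10.5: (13.5,0) -> (24,0) [heading=0, draw]
  FD 3: (24,0) -> (27,0) [heading=0, draw]
  PD: pen down
  -- iteration 3/5 --
  FD 10.5: (27,0) -> (37.5,0) [heading=0, draw]
  FD 3: (37.5,0) -> (40.5,0) [heading=0, draw]
  PD: pen down
  -- iteration 4/5 --
  FD 10.5: (40.5,0) -> (51,0) [heading=0, draw]
  FD 3: (51,0) -> (54,0) [heading=0, draw]
  PD: pen down
  -- iteration 5/5 --
  FD 10.5: (54,0) -> (64.5,0) [heading=0, draw]
  FD 3: (64.5,0) -> (67.5,0) [heading=0, draw]
  PD: pen down
]
Final: pos=(67.5,0), heading=0, 10 segment(s) drawn

Start position: (0, 0)
Final position: (67.5, 0)
Distance = 67.5; >= 1e-6 -> NOT closed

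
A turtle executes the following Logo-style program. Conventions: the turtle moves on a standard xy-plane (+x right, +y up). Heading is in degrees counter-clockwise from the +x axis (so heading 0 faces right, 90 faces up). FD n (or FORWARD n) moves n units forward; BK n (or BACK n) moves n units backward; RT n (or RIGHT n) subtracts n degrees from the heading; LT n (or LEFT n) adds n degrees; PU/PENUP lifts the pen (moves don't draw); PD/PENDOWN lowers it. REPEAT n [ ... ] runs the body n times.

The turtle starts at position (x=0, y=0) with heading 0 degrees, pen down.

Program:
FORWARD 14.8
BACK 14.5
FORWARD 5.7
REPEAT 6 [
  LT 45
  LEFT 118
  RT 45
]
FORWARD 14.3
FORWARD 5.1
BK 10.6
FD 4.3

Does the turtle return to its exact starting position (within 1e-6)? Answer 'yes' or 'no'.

Answer: no

Derivation:
Executing turtle program step by step:
Start: pos=(0,0), heading=0, pen down
FD 14.8: (0,0) -> (14.8,0) [heading=0, draw]
BK 14.5: (14.8,0) -> (0.3,0) [heading=0, draw]
FD 5.7: (0.3,0) -> (6,0) [heading=0, draw]
REPEAT 6 [
  -- iteration 1/6 --
  LT 45: heading 0 -> 45
  LT 118: heading 45 -> 163
  RT 45: heading 163 -> 118
  -- iteration 2/6 --
  LT 45: heading 118 -> 163
  LT 118: heading 163 -> 281
  RT 45: heading 281 -> 236
  -- iteration 3/6 --
  LT 45: heading 236 -> 281
  LT 118: heading 281 -> 39
  RT 45: heading 39 -> 354
  -- iteration 4/6 --
  LT 45: heading 354 -> 39
  LT 118: heading 39 -> 157
  RT 45: heading 157 -> 112
  -- iteration 5/6 --
  LT 45: heading 112 -> 157
  LT 118: heading 157 -> 275
  RT 45: heading 275 -> 230
  -- iteration 6/6 --
  LT 45: heading 230 -> 275
  LT 118: heading 275 -> 33
  RT 45: heading 33 -> 348
]
FD 14.3: (6,0) -> (19.988,-2.973) [heading=348, draw]
FD 5.1: (19.988,-2.973) -> (24.976,-4.033) [heading=348, draw]
BK 10.6: (24.976,-4.033) -> (14.608,-1.83) [heading=348, draw]
FD 4.3: (14.608,-1.83) -> (18.814,-2.724) [heading=348, draw]
Final: pos=(18.814,-2.724), heading=348, 7 segment(s) drawn

Start position: (0, 0)
Final position: (18.814, -2.724)
Distance = 19.01; >= 1e-6 -> NOT closed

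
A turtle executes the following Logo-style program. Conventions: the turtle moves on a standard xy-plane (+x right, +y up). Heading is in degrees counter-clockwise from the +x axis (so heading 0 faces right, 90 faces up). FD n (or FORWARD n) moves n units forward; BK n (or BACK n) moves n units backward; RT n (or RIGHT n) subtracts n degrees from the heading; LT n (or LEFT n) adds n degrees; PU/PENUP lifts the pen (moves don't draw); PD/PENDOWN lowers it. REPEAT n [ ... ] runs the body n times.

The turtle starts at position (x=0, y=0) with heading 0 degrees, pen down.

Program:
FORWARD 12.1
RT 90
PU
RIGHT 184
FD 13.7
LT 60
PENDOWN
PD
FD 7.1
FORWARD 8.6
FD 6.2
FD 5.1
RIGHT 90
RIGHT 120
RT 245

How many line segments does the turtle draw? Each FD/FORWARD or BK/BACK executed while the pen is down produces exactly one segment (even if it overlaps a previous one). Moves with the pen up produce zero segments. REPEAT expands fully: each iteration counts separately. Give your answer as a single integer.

Executing turtle program step by step:
Start: pos=(0,0), heading=0, pen down
FD 12.1: (0,0) -> (12.1,0) [heading=0, draw]
RT 90: heading 0 -> 270
PU: pen up
RT 184: heading 270 -> 86
FD 13.7: (12.1,0) -> (13.056,13.667) [heading=86, move]
LT 60: heading 86 -> 146
PD: pen down
PD: pen down
FD 7.1: (13.056,13.667) -> (7.169,17.637) [heading=146, draw]
FD 8.6: (7.169,17.637) -> (0.04,22.446) [heading=146, draw]
FD 6.2: (0.04,22.446) -> (-5.1,25.913) [heading=146, draw]
FD 5.1: (-5.1,25.913) -> (-9.328,28.765) [heading=146, draw]
RT 90: heading 146 -> 56
RT 120: heading 56 -> 296
RT 245: heading 296 -> 51
Final: pos=(-9.328,28.765), heading=51, 5 segment(s) drawn
Segments drawn: 5

Answer: 5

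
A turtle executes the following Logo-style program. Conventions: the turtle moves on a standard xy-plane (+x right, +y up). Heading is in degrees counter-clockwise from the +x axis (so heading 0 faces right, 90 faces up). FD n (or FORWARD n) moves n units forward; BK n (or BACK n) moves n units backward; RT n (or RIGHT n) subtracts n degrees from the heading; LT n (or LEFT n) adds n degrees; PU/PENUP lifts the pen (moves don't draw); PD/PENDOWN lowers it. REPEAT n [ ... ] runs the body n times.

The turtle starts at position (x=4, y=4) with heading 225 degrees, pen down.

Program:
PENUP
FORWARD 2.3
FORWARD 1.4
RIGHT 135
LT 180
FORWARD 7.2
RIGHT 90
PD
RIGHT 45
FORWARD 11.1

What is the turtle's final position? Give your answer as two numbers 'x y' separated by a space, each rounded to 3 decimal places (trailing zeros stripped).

Answer: -6.465 2.033

Derivation:
Executing turtle program step by step:
Start: pos=(4,4), heading=225, pen down
PU: pen up
FD 2.3: (4,4) -> (2.374,2.374) [heading=225, move]
FD 1.4: (2.374,2.374) -> (1.384,1.384) [heading=225, move]
RT 135: heading 225 -> 90
LT 180: heading 90 -> 270
FD 7.2: (1.384,1.384) -> (1.384,-5.816) [heading=270, move]
RT 90: heading 270 -> 180
PD: pen down
RT 45: heading 180 -> 135
FD 11.1: (1.384,-5.816) -> (-6.465,2.033) [heading=135, draw]
Final: pos=(-6.465,2.033), heading=135, 1 segment(s) drawn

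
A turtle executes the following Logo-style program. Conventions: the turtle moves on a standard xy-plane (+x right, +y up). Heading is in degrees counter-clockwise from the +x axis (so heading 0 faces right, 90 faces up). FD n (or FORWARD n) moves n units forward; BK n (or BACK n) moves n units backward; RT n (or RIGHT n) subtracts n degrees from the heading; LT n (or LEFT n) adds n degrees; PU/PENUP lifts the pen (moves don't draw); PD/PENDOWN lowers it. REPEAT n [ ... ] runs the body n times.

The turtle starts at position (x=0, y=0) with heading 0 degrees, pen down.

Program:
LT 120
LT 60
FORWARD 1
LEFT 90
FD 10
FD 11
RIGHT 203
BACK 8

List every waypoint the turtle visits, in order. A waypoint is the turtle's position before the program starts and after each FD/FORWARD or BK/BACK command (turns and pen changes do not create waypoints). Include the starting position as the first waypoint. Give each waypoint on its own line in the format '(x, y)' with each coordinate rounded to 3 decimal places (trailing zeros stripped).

Executing turtle program step by step:
Start: pos=(0,0), heading=0, pen down
LT 120: heading 0 -> 120
LT 60: heading 120 -> 180
FD 1: (0,0) -> (-1,0) [heading=180, draw]
LT 90: heading 180 -> 270
FD 10: (-1,0) -> (-1,-10) [heading=270, draw]
FD 11: (-1,-10) -> (-1,-21) [heading=270, draw]
RT 203: heading 270 -> 67
BK 8: (-1,-21) -> (-4.126,-28.364) [heading=67, draw]
Final: pos=(-4.126,-28.364), heading=67, 4 segment(s) drawn
Waypoints (5 total):
(0, 0)
(-1, 0)
(-1, -10)
(-1, -21)
(-4.126, -28.364)

Answer: (0, 0)
(-1, 0)
(-1, -10)
(-1, -21)
(-4.126, -28.364)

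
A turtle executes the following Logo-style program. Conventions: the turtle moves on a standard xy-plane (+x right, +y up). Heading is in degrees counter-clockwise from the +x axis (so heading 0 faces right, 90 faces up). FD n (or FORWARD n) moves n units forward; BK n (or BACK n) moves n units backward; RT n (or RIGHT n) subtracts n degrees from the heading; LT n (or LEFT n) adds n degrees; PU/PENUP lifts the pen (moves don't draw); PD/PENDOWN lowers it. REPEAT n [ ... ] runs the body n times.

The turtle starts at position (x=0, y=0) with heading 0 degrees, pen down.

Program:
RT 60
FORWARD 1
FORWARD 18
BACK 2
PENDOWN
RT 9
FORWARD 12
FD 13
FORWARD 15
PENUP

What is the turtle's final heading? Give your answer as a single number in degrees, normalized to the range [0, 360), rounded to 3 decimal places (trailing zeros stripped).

Executing turtle program step by step:
Start: pos=(0,0), heading=0, pen down
RT 60: heading 0 -> 300
FD 1: (0,0) -> (0.5,-0.866) [heading=300, draw]
FD 18: (0.5,-0.866) -> (9.5,-16.454) [heading=300, draw]
BK 2: (9.5,-16.454) -> (8.5,-14.722) [heading=300, draw]
PD: pen down
RT 9: heading 300 -> 291
FD 12: (8.5,-14.722) -> (12.8,-25.925) [heading=291, draw]
FD 13: (12.8,-25.925) -> (17.459,-38.062) [heading=291, draw]
FD 15: (17.459,-38.062) -> (22.835,-52.066) [heading=291, draw]
PU: pen up
Final: pos=(22.835,-52.066), heading=291, 6 segment(s) drawn

Answer: 291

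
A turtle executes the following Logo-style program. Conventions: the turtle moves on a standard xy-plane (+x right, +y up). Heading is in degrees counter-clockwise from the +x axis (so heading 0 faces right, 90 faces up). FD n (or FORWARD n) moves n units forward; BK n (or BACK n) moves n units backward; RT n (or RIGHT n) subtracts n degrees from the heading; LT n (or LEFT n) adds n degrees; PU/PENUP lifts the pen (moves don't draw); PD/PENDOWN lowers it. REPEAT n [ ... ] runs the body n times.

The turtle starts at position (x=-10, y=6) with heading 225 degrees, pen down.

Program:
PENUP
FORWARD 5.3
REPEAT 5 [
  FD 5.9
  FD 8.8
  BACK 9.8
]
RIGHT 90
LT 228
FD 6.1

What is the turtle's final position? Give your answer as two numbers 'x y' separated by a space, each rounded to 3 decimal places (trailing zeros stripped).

Answer: -24.98 -14.753

Derivation:
Executing turtle program step by step:
Start: pos=(-10,6), heading=225, pen down
PU: pen up
FD 5.3: (-10,6) -> (-13.748,2.252) [heading=225, move]
REPEAT 5 [
  -- iteration 1/5 --
  FD 5.9: (-13.748,2.252) -> (-17.92,-1.92) [heading=225, move]
  FD 8.8: (-17.92,-1.92) -> (-24.142,-8.142) [heading=225, move]
  BK 9.8: (-24.142,-8.142) -> (-17.212,-1.212) [heading=225, move]
  -- iteration 2/5 --
  FD 5.9: (-17.212,-1.212) -> (-21.384,-5.384) [heading=225, move]
  FD 8.8: (-21.384,-5.384) -> (-27.607,-11.607) [heading=225, move]
  BK 9.8: (-27.607,-11.607) -> (-20.677,-4.677) [heading=225, move]
  -- iteration 3/5 --
  FD 5.9: (-20.677,-4.677) -> (-24.849,-8.849) [heading=225, move]
  FD 8.8: (-24.849,-8.849) -> (-31.072,-15.072) [heading=225, move]
  BK 9.8: (-31.072,-15.072) -> (-24.142,-8.142) [heading=225, move]
  -- iteration 4/5 --
  FD 5.9: (-24.142,-8.142) -> (-28.314,-12.314) [heading=225, move]
  FD 8.8: (-28.314,-12.314) -> (-34.537,-18.537) [heading=225, move]
  BK 9.8: (-34.537,-18.537) -> (-27.607,-11.607) [heading=225, move]
  -- iteration 5/5 --
  FD 5.9: (-27.607,-11.607) -> (-31.779,-15.779) [heading=225, move]
  FD 8.8: (-31.779,-15.779) -> (-38.001,-22.001) [heading=225, move]
  BK 9.8: (-38.001,-22.001) -> (-31.072,-15.072) [heading=225, move]
]
RT 90: heading 225 -> 135
LT 228: heading 135 -> 3
FD 6.1: (-31.072,-15.072) -> (-24.98,-14.753) [heading=3, move]
Final: pos=(-24.98,-14.753), heading=3, 0 segment(s) drawn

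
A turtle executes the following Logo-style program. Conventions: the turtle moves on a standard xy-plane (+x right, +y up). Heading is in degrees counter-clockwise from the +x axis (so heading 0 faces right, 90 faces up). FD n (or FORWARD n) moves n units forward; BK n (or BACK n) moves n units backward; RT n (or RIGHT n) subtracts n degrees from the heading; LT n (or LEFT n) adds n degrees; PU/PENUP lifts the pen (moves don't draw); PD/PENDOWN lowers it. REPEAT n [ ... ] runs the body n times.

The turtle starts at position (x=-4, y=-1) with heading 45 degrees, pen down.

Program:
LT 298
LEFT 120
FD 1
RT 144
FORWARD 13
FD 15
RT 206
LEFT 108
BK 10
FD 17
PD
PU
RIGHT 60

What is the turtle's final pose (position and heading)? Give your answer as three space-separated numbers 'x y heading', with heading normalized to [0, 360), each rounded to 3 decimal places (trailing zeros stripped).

Executing turtle program step by step:
Start: pos=(-4,-1), heading=45, pen down
LT 298: heading 45 -> 343
LT 120: heading 343 -> 103
FD 1: (-4,-1) -> (-4.225,-0.026) [heading=103, draw]
RT 144: heading 103 -> 319
FD 13: (-4.225,-0.026) -> (5.586,-8.554) [heading=319, draw]
FD 15: (5.586,-8.554) -> (16.907,-18.395) [heading=319, draw]
RT 206: heading 319 -> 113
LT 108: heading 113 -> 221
BK 10: (16.907,-18.395) -> (24.454,-11.835) [heading=221, draw]
FD 17: (24.454,-11.835) -> (11.624,-22.988) [heading=221, draw]
PD: pen down
PU: pen up
RT 60: heading 221 -> 161
Final: pos=(11.624,-22.988), heading=161, 5 segment(s) drawn

Answer: 11.624 -22.988 161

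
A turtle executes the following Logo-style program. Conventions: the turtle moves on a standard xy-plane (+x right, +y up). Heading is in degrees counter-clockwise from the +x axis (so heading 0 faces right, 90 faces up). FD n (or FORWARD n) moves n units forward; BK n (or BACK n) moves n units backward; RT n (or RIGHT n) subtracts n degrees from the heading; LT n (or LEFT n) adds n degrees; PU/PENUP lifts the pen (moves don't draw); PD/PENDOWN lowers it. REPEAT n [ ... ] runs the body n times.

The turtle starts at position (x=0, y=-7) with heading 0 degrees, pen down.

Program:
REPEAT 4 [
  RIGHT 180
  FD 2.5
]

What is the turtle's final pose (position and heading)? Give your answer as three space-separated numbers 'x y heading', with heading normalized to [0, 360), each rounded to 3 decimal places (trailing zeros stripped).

Answer: 0 -7 0

Derivation:
Executing turtle program step by step:
Start: pos=(0,-7), heading=0, pen down
REPEAT 4 [
  -- iteration 1/4 --
  RT 180: heading 0 -> 180
  FD 2.5: (0,-7) -> (-2.5,-7) [heading=180, draw]
  -- iteration 2/4 --
  RT 180: heading 180 -> 0
  FD 2.5: (-2.5,-7) -> (0,-7) [heading=0, draw]
  -- iteration 3/4 --
  RT 180: heading 0 -> 180
  FD 2.5: (0,-7) -> (-2.5,-7) [heading=180, draw]
  -- iteration 4/4 --
  RT 180: heading 180 -> 0
  FD 2.5: (-2.5,-7) -> (0,-7) [heading=0, draw]
]
Final: pos=(0,-7), heading=0, 4 segment(s) drawn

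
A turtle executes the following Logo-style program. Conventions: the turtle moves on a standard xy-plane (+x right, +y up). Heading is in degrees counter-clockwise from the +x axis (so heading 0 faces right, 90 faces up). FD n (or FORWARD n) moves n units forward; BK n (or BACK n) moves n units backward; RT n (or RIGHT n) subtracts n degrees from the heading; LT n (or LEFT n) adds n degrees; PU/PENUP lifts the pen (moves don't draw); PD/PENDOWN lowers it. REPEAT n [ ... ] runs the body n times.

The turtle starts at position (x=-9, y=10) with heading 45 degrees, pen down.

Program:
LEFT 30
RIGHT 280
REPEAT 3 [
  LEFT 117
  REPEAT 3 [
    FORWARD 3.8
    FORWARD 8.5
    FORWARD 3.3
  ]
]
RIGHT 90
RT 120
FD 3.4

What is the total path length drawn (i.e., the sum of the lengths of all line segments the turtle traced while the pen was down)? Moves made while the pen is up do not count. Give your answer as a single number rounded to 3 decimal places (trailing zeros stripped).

Answer: 143.8

Derivation:
Executing turtle program step by step:
Start: pos=(-9,10), heading=45, pen down
LT 30: heading 45 -> 75
RT 280: heading 75 -> 155
REPEAT 3 [
  -- iteration 1/3 --
  LT 117: heading 155 -> 272
  REPEAT 3 [
    -- iteration 1/3 --
    FD 3.8: (-9,10) -> (-8.867,6.202) [heading=272, draw]
    FD 8.5: (-8.867,6.202) -> (-8.571,-2.293) [heading=272, draw]
    FD 3.3: (-8.571,-2.293) -> (-8.456,-5.59) [heading=272, draw]
    -- iteration 2/3 --
    FD 3.8: (-8.456,-5.59) -> (-8.323,-9.388) [heading=272, draw]
    FD 8.5: (-8.323,-9.388) -> (-8.026,-17.883) [heading=272, draw]
    FD 3.3: (-8.026,-17.883) -> (-7.911,-21.181) [heading=272, draw]
    -- iteration 3/3 --
    FD 3.8: (-7.911,-21.181) -> (-7.779,-24.979) [heading=272, draw]
    FD 8.5: (-7.779,-24.979) -> (-7.482,-33.474) [heading=272, draw]
    FD 3.3: (-7.482,-33.474) -> (-7.367,-36.771) [heading=272, draw]
  ]
  -- iteration 2/3 --
  LT 117: heading 272 -> 29
  REPEAT 3 [
    -- iteration 1/3 --
    FD 3.8: (-7.367,-36.771) -> (-4.043,-34.929) [heading=29, draw]
    FD 8.5: (-4.043,-34.929) -> (3.391,-30.808) [heading=29, draw]
    FD 3.3: (3.391,-30.808) -> (6.277,-29.208) [heading=29, draw]
    -- iteration 2/3 --
    FD 3.8: (6.277,-29.208) -> (9.601,-27.366) [heading=29, draw]
    FD 8.5: (9.601,-27.366) -> (17.035,-23.245) [heading=29, draw]
    FD 3.3: (17.035,-23.245) -> (19.921,-21.645) [heading=29, draw]
    -- iteration 3/3 --
    FD 3.8: (19.921,-21.645) -> (23.245,-19.803) [heading=29, draw]
    FD 8.5: (23.245,-19.803) -> (30.679,-15.682) [heading=29, draw]
    FD 3.3: (30.679,-15.682) -> (33.565,-14.082) [heading=29, draw]
  ]
  -- iteration 3/3 --
  LT 117: heading 29 -> 146
  REPEAT 3 [
    -- iteration 1/3 --
    FD 3.8: (33.565,-14.082) -> (30.415,-11.957) [heading=146, draw]
    FD 8.5: (30.415,-11.957) -> (23.368,-7.204) [heading=146, draw]
    FD 3.3: (23.368,-7.204) -> (20.633,-5.359) [heading=146, draw]
    -- iteration 2/3 --
    FD 3.8: (20.633,-5.359) -> (17.482,-3.234) [heading=146, draw]
    FD 8.5: (17.482,-3.234) -> (10.435,1.519) [heading=146, draw]
    FD 3.3: (10.435,1.519) -> (7.7,3.364) [heading=146, draw]
    -- iteration 3/3 --
    FD 3.8: (7.7,3.364) -> (4.549,5.489) [heading=146, draw]
    FD 8.5: (4.549,5.489) -> (-2.498,10.242) [heading=146, draw]
    FD 3.3: (-2.498,10.242) -> (-5.233,12.088) [heading=146, draw]
  ]
]
RT 90: heading 146 -> 56
RT 120: heading 56 -> 296
FD 3.4: (-5.233,12.088) -> (-3.743,9.032) [heading=296, draw]
Final: pos=(-3.743,9.032), heading=296, 28 segment(s) drawn

Segment lengths:
  seg 1: (-9,10) -> (-8.867,6.202), length = 3.8
  seg 2: (-8.867,6.202) -> (-8.571,-2.293), length = 8.5
  seg 3: (-8.571,-2.293) -> (-8.456,-5.59), length = 3.3
  seg 4: (-8.456,-5.59) -> (-8.323,-9.388), length = 3.8
  seg 5: (-8.323,-9.388) -> (-8.026,-17.883), length = 8.5
  seg 6: (-8.026,-17.883) -> (-7.911,-21.181), length = 3.3
  seg 7: (-7.911,-21.181) -> (-7.779,-24.979), length = 3.8
  seg 8: (-7.779,-24.979) -> (-7.482,-33.474), length = 8.5
  seg 9: (-7.482,-33.474) -> (-7.367,-36.771), length = 3.3
  seg 10: (-7.367,-36.771) -> (-4.043,-34.929), length = 3.8
  seg 11: (-4.043,-34.929) -> (3.391,-30.808), length = 8.5
  seg 12: (3.391,-30.808) -> (6.277,-29.208), length = 3.3
  seg 13: (6.277,-29.208) -> (9.601,-27.366), length = 3.8
  seg 14: (9.601,-27.366) -> (17.035,-23.245), length = 8.5
  seg 15: (17.035,-23.245) -> (19.921,-21.645), length = 3.3
  seg 16: (19.921,-21.645) -> (23.245,-19.803), length = 3.8
  seg 17: (23.245,-19.803) -> (30.679,-15.682), length = 8.5
  seg 18: (30.679,-15.682) -> (33.565,-14.082), length = 3.3
  seg 19: (33.565,-14.082) -> (30.415,-11.957), length = 3.8
  seg 20: (30.415,-11.957) -> (23.368,-7.204), length = 8.5
  seg 21: (23.368,-7.204) -> (20.633,-5.359), length = 3.3
  seg 22: (20.633,-5.359) -> (17.482,-3.234), length = 3.8
  seg 23: (17.482,-3.234) -> (10.435,1.519), length = 8.5
  seg 24: (10.435,1.519) -> (7.7,3.364), length = 3.3
  seg 25: (7.7,3.364) -> (4.549,5.489), length = 3.8
  seg 26: (4.549,5.489) -> (-2.498,10.242), length = 8.5
  seg 27: (-2.498,10.242) -> (-5.233,12.088), length = 3.3
  seg 28: (-5.233,12.088) -> (-3.743,9.032), length = 3.4
Total = 143.8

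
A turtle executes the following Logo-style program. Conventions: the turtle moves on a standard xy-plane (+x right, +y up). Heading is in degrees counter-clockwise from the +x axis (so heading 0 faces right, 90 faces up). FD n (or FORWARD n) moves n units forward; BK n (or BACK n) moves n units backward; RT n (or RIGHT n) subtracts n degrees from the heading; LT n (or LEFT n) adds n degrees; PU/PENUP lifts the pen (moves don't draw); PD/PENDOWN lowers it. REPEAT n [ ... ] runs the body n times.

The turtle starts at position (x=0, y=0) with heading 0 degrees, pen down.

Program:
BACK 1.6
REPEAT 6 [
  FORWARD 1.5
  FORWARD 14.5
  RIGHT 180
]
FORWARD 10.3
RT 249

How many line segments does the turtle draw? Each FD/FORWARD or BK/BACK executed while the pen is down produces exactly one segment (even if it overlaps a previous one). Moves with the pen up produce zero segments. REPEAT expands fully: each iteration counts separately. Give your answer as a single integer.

Answer: 14

Derivation:
Executing turtle program step by step:
Start: pos=(0,0), heading=0, pen down
BK 1.6: (0,0) -> (-1.6,0) [heading=0, draw]
REPEAT 6 [
  -- iteration 1/6 --
  FD 1.5: (-1.6,0) -> (-0.1,0) [heading=0, draw]
  FD 14.5: (-0.1,0) -> (14.4,0) [heading=0, draw]
  RT 180: heading 0 -> 180
  -- iteration 2/6 --
  FD 1.5: (14.4,0) -> (12.9,0) [heading=180, draw]
  FD 14.5: (12.9,0) -> (-1.6,0) [heading=180, draw]
  RT 180: heading 180 -> 0
  -- iteration 3/6 --
  FD 1.5: (-1.6,0) -> (-0.1,0) [heading=0, draw]
  FD 14.5: (-0.1,0) -> (14.4,0) [heading=0, draw]
  RT 180: heading 0 -> 180
  -- iteration 4/6 --
  FD 1.5: (14.4,0) -> (12.9,0) [heading=180, draw]
  FD 14.5: (12.9,0) -> (-1.6,0) [heading=180, draw]
  RT 180: heading 180 -> 0
  -- iteration 5/6 --
  FD 1.5: (-1.6,0) -> (-0.1,0) [heading=0, draw]
  FD 14.5: (-0.1,0) -> (14.4,0) [heading=0, draw]
  RT 180: heading 0 -> 180
  -- iteration 6/6 --
  FD 1.5: (14.4,0) -> (12.9,0) [heading=180, draw]
  FD 14.5: (12.9,0) -> (-1.6,0) [heading=180, draw]
  RT 180: heading 180 -> 0
]
FD 10.3: (-1.6,0) -> (8.7,0) [heading=0, draw]
RT 249: heading 0 -> 111
Final: pos=(8.7,0), heading=111, 14 segment(s) drawn
Segments drawn: 14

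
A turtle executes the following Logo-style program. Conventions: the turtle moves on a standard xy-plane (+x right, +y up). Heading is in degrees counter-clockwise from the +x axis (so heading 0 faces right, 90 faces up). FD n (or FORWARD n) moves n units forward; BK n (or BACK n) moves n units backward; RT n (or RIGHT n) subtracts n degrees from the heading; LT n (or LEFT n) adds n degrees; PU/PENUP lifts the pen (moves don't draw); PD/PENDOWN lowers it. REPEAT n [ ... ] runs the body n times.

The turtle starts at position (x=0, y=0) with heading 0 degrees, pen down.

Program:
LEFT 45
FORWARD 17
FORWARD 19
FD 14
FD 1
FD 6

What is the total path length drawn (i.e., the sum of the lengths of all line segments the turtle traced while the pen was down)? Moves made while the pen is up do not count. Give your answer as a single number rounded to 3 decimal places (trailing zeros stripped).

Answer: 57

Derivation:
Executing turtle program step by step:
Start: pos=(0,0), heading=0, pen down
LT 45: heading 0 -> 45
FD 17: (0,0) -> (12.021,12.021) [heading=45, draw]
FD 19: (12.021,12.021) -> (25.456,25.456) [heading=45, draw]
FD 14: (25.456,25.456) -> (35.355,35.355) [heading=45, draw]
FD 1: (35.355,35.355) -> (36.062,36.062) [heading=45, draw]
FD 6: (36.062,36.062) -> (40.305,40.305) [heading=45, draw]
Final: pos=(40.305,40.305), heading=45, 5 segment(s) drawn

Segment lengths:
  seg 1: (0,0) -> (12.021,12.021), length = 17
  seg 2: (12.021,12.021) -> (25.456,25.456), length = 19
  seg 3: (25.456,25.456) -> (35.355,35.355), length = 14
  seg 4: (35.355,35.355) -> (36.062,36.062), length = 1
  seg 5: (36.062,36.062) -> (40.305,40.305), length = 6
Total = 57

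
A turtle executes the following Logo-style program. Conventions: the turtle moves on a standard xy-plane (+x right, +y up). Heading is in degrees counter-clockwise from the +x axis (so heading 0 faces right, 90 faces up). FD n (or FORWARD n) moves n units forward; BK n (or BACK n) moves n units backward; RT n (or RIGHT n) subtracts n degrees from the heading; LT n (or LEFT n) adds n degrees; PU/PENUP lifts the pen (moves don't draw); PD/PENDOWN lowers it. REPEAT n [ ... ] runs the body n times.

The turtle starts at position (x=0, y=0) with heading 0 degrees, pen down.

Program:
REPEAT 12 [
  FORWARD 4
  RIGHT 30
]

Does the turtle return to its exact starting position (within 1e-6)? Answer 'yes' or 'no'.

Executing turtle program step by step:
Start: pos=(0,0), heading=0, pen down
REPEAT 12 [
  -- iteration 1/12 --
  FD 4: (0,0) -> (4,0) [heading=0, draw]
  RT 30: heading 0 -> 330
  -- iteration 2/12 --
  FD 4: (4,0) -> (7.464,-2) [heading=330, draw]
  RT 30: heading 330 -> 300
  -- iteration 3/12 --
  FD 4: (7.464,-2) -> (9.464,-5.464) [heading=300, draw]
  RT 30: heading 300 -> 270
  -- iteration 4/12 --
  FD 4: (9.464,-5.464) -> (9.464,-9.464) [heading=270, draw]
  RT 30: heading 270 -> 240
  -- iteration 5/12 --
  FD 4: (9.464,-9.464) -> (7.464,-12.928) [heading=240, draw]
  RT 30: heading 240 -> 210
  -- iteration 6/12 --
  FD 4: (7.464,-12.928) -> (4,-14.928) [heading=210, draw]
  RT 30: heading 210 -> 180
  -- iteration 7/12 --
  FD 4: (4,-14.928) -> (0,-14.928) [heading=180, draw]
  RT 30: heading 180 -> 150
  -- iteration 8/12 --
  FD 4: (0,-14.928) -> (-3.464,-12.928) [heading=150, draw]
  RT 30: heading 150 -> 120
  -- iteration 9/12 --
  FD 4: (-3.464,-12.928) -> (-5.464,-9.464) [heading=120, draw]
  RT 30: heading 120 -> 90
  -- iteration 10/12 --
  FD 4: (-5.464,-9.464) -> (-5.464,-5.464) [heading=90, draw]
  RT 30: heading 90 -> 60
  -- iteration 11/12 --
  FD 4: (-5.464,-5.464) -> (-3.464,-2) [heading=60, draw]
  RT 30: heading 60 -> 30
  -- iteration 12/12 --
  FD 4: (-3.464,-2) -> (0,0) [heading=30, draw]
  RT 30: heading 30 -> 0
]
Final: pos=(0,0), heading=0, 12 segment(s) drawn

Start position: (0, 0)
Final position: (0, 0)
Distance = 0; < 1e-6 -> CLOSED

Answer: yes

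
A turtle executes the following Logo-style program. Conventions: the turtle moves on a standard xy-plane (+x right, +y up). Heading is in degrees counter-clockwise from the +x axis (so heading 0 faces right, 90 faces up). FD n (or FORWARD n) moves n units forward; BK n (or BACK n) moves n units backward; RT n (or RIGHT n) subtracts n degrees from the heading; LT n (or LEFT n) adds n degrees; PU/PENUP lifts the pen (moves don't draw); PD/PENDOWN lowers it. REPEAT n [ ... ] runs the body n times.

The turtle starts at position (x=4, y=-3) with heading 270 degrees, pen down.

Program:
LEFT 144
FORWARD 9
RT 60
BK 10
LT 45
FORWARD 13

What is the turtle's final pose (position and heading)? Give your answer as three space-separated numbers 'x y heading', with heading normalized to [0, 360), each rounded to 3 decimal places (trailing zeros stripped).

Executing turtle program step by step:
Start: pos=(4,-3), heading=270, pen down
LT 144: heading 270 -> 54
FD 9: (4,-3) -> (9.29,4.281) [heading=54, draw]
RT 60: heading 54 -> 354
BK 10: (9.29,4.281) -> (-0.655,5.326) [heading=354, draw]
LT 45: heading 354 -> 39
FD 13: (-0.655,5.326) -> (9.448,13.508) [heading=39, draw]
Final: pos=(9.448,13.508), heading=39, 3 segment(s) drawn

Answer: 9.448 13.508 39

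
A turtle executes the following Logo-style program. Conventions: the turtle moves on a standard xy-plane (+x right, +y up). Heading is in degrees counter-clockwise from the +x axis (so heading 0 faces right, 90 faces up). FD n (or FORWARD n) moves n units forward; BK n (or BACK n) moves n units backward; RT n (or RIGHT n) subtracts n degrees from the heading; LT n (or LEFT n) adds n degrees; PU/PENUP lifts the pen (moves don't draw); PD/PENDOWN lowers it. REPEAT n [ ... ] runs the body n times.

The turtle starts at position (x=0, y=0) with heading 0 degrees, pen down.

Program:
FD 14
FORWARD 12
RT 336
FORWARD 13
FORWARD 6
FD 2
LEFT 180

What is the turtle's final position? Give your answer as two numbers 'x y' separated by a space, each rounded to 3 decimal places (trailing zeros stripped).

Answer: 45.184 8.541

Derivation:
Executing turtle program step by step:
Start: pos=(0,0), heading=0, pen down
FD 14: (0,0) -> (14,0) [heading=0, draw]
FD 12: (14,0) -> (26,0) [heading=0, draw]
RT 336: heading 0 -> 24
FD 13: (26,0) -> (37.876,5.288) [heading=24, draw]
FD 6: (37.876,5.288) -> (43.357,7.728) [heading=24, draw]
FD 2: (43.357,7.728) -> (45.184,8.541) [heading=24, draw]
LT 180: heading 24 -> 204
Final: pos=(45.184,8.541), heading=204, 5 segment(s) drawn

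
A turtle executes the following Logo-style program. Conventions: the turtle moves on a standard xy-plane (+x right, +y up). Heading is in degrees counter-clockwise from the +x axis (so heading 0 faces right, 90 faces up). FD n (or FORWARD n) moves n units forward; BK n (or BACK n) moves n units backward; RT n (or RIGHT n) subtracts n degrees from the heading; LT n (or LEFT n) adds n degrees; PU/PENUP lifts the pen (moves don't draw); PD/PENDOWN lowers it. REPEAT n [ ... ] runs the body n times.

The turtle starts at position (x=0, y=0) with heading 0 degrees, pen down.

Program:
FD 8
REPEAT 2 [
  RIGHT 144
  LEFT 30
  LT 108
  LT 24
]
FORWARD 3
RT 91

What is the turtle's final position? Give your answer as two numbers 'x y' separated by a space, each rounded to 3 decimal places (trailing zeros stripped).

Executing turtle program step by step:
Start: pos=(0,0), heading=0, pen down
FD 8: (0,0) -> (8,0) [heading=0, draw]
REPEAT 2 [
  -- iteration 1/2 --
  RT 144: heading 0 -> 216
  LT 30: heading 216 -> 246
  LT 108: heading 246 -> 354
  LT 24: heading 354 -> 18
  -- iteration 2/2 --
  RT 144: heading 18 -> 234
  LT 30: heading 234 -> 264
  LT 108: heading 264 -> 12
  LT 24: heading 12 -> 36
]
FD 3: (8,0) -> (10.427,1.763) [heading=36, draw]
RT 91: heading 36 -> 305
Final: pos=(10.427,1.763), heading=305, 2 segment(s) drawn

Answer: 10.427 1.763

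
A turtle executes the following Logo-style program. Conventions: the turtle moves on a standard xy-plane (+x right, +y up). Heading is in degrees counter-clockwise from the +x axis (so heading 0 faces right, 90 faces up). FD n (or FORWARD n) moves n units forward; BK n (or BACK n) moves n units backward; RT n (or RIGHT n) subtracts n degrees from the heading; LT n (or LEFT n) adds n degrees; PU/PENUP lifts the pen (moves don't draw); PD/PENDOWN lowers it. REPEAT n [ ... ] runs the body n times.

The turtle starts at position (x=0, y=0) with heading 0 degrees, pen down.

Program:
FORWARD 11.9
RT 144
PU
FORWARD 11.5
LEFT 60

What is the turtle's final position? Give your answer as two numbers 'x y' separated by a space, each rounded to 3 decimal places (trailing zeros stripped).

Answer: 2.596 -6.76

Derivation:
Executing turtle program step by step:
Start: pos=(0,0), heading=0, pen down
FD 11.9: (0,0) -> (11.9,0) [heading=0, draw]
RT 144: heading 0 -> 216
PU: pen up
FD 11.5: (11.9,0) -> (2.596,-6.76) [heading=216, move]
LT 60: heading 216 -> 276
Final: pos=(2.596,-6.76), heading=276, 1 segment(s) drawn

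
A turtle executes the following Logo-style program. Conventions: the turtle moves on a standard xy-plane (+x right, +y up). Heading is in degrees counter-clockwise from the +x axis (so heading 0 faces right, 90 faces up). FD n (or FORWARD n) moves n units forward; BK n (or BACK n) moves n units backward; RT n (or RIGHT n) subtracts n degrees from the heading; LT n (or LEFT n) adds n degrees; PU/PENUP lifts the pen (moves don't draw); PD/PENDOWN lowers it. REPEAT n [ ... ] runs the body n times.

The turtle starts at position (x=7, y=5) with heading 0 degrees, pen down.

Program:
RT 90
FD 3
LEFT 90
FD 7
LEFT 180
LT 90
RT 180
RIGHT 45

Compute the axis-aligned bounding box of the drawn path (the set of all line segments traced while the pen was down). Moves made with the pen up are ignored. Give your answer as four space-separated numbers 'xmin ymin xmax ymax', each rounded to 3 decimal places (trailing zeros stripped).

Executing turtle program step by step:
Start: pos=(7,5), heading=0, pen down
RT 90: heading 0 -> 270
FD 3: (7,5) -> (7,2) [heading=270, draw]
LT 90: heading 270 -> 0
FD 7: (7,2) -> (14,2) [heading=0, draw]
LT 180: heading 0 -> 180
LT 90: heading 180 -> 270
RT 180: heading 270 -> 90
RT 45: heading 90 -> 45
Final: pos=(14,2), heading=45, 2 segment(s) drawn

Segment endpoints: x in {7, 14}, y in {2, 5}
xmin=7, ymin=2, xmax=14, ymax=5

Answer: 7 2 14 5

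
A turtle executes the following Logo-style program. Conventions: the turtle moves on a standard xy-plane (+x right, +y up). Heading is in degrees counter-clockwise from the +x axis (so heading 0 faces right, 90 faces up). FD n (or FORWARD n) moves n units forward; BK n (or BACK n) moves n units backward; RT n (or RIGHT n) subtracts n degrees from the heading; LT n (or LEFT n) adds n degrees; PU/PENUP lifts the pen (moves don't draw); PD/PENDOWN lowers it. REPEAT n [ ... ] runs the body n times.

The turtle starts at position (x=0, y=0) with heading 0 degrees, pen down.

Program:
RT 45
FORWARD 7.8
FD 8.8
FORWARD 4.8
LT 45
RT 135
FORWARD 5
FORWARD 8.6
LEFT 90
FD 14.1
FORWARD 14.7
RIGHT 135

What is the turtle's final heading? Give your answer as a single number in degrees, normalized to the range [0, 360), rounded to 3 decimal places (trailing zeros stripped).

Answer: 180

Derivation:
Executing turtle program step by step:
Start: pos=(0,0), heading=0, pen down
RT 45: heading 0 -> 315
FD 7.8: (0,0) -> (5.515,-5.515) [heading=315, draw]
FD 8.8: (5.515,-5.515) -> (11.738,-11.738) [heading=315, draw]
FD 4.8: (11.738,-11.738) -> (15.132,-15.132) [heading=315, draw]
LT 45: heading 315 -> 0
RT 135: heading 0 -> 225
FD 5: (15.132,-15.132) -> (11.597,-18.668) [heading=225, draw]
FD 8.6: (11.597,-18.668) -> (5.515,-24.749) [heading=225, draw]
LT 90: heading 225 -> 315
FD 14.1: (5.515,-24.749) -> (15.486,-34.719) [heading=315, draw]
FD 14.7: (15.486,-34.719) -> (25.88,-45.113) [heading=315, draw]
RT 135: heading 315 -> 180
Final: pos=(25.88,-45.113), heading=180, 7 segment(s) drawn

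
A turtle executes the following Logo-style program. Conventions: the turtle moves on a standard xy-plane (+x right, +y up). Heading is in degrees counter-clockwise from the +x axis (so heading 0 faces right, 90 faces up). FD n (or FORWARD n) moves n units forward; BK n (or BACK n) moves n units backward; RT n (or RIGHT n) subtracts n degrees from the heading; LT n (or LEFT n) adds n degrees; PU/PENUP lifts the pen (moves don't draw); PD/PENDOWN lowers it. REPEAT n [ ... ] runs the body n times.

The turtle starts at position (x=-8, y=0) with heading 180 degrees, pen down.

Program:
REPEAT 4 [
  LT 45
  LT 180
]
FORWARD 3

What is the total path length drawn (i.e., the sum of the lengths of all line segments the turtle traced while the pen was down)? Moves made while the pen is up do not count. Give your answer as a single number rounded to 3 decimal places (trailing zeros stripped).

Answer: 3

Derivation:
Executing turtle program step by step:
Start: pos=(-8,0), heading=180, pen down
REPEAT 4 [
  -- iteration 1/4 --
  LT 45: heading 180 -> 225
  LT 180: heading 225 -> 45
  -- iteration 2/4 --
  LT 45: heading 45 -> 90
  LT 180: heading 90 -> 270
  -- iteration 3/4 --
  LT 45: heading 270 -> 315
  LT 180: heading 315 -> 135
  -- iteration 4/4 --
  LT 45: heading 135 -> 180
  LT 180: heading 180 -> 0
]
FD 3: (-8,0) -> (-5,0) [heading=0, draw]
Final: pos=(-5,0), heading=0, 1 segment(s) drawn

Segment lengths:
  seg 1: (-8,0) -> (-5,0), length = 3
Total = 3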